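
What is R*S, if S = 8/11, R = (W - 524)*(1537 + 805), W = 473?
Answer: -955536/11 ≈ -86867.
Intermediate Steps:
R = -119442 (R = (473 - 524)*(1537 + 805) = -51*2342 = -119442)
S = 8/11 (S = 8*(1/11) = 8/11 ≈ 0.72727)
R*S = -119442*8/11 = -955536/11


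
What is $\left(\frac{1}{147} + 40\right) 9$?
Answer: $\frac{17643}{49} \approx 360.06$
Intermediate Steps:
$\left(\frac{1}{147} + 40\right) 9 = \frac{5881}{147} \cdot 9 = \frac{17643}{49}$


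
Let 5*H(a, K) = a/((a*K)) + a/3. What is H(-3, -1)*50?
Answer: -20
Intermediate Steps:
H(a, K) = 1/(5*K) + a/15 (H(a, K) = (a/((a*K)) + a/3)/5 = (a/((K*a)) + a*(⅓))/5 = (a*(1/(K*a)) + a/3)/5 = (1/K + a/3)/5 = 1/(5*K) + a/15)
H(-3, -1)*50 = ((1/15)*(3 - 1*(-3))/(-1))*50 = ((1/15)*(-1)*(3 + 3))*50 = ((1/15)*(-1)*6)*50 = -⅖*50 = -20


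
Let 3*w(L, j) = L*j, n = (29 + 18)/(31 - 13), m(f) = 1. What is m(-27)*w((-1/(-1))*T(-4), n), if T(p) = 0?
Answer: 0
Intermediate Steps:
n = 47/18 ≈ 2.6111
w(L, j) = L*j/3 (w(L, j) = (L*j)/3 = L*j/3)
m(-27)*w((-1/(-1))*T(-4), n) = 1*((⅓)*(-1/(-1)*0)*(47/18)) = 1*((⅓)*(-(-1)*0)*(47/18)) = 1*((⅓)*(-1*(-1)*0)*(47/18)) = 1*((⅓)*(1*0)*(47/18)) = 1*((⅓)*0*(47/18)) = 1*0 = 0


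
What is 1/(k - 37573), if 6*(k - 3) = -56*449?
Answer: -3/125282 ≈ -2.3946e-5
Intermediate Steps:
k = -12563/3 (k = 3 + (-56*449)/6 = 3 + (⅙)*(-25144) = 3 - 12572/3 = -12563/3 ≈ -4187.7)
1/(k - 37573) = 1/(-12563/3 - 37573) = 1/(-125282/3) = -3/125282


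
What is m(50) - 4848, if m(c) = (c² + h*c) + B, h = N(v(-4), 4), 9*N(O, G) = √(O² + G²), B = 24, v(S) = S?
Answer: -2324 + 200*√2/9 ≈ -2292.6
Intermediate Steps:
N(O, G) = √(G² + O²)/9 (N(O, G) = √(O² + G²)/9 = √(G² + O²)/9)
h = 4*√2/9 (h = √(4² + (-4)²)/9 = √(16 + 16)/9 = √32/9 = (4*√2)/9 = 4*√2/9 ≈ 0.62854)
m(c) = 24 + c² + 4*c*√2/9 (m(c) = (c² + (4*√2/9)*c) + 24 = (c² + 4*c*√2/9) + 24 = 24 + c² + 4*c*√2/9)
m(50) - 4848 = (24 + 50² + (4/9)*50*√2) - 4848 = (24 + 2500 + 200*√2/9) - 4848 = (2524 + 200*√2/9) - 4848 = -2324 + 200*√2/9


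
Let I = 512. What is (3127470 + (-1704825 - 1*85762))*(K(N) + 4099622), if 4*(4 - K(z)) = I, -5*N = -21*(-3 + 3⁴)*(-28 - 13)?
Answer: 5480549184734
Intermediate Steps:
N = -67158/5 (N = -(-21)*(-3 + 3⁴)*(-28 - 13)/5 = -(-21)*(-3 + 81)*(-41)/5 = -(-21)*78*(-41)/5 = -(-21)*(-3198)/5 = -⅕*67158 = -67158/5 ≈ -13432.)
K(z) = -124 (K(z) = 4 - ¼*512 = 4 - 128 = -124)
(3127470 + (-1704825 - 1*85762))*(K(N) + 4099622) = (3127470 + (-1704825 - 1*85762))*(-124 + 4099622) = (3127470 + (-1704825 - 85762))*4099498 = (3127470 - 1790587)*4099498 = 1336883*4099498 = 5480549184734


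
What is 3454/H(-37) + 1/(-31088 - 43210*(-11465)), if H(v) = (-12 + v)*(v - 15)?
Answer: 52539445988/38758108935 ≈ 1.3556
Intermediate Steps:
H(v) = (-15 + v)*(-12 + v) (H(v) = (-12 + v)*(-15 + v) = (-15 + v)*(-12 + v))
3454/H(-37) + 1/(-31088 - 43210*(-11465)) = 3454/(180 + (-37)**2 - 27*(-37)) + 1/(-31088 - 43210*(-11465)) = 3454/(180 + 1369 + 999) - 1/11465/(-74298) = 3454/2548 - 1/74298*(-1/11465) = 3454*(1/2548) + 1/851826570 = 1727/1274 + 1/851826570 = 52539445988/38758108935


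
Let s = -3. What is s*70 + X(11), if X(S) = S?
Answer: -199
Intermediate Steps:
s*70 + X(11) = -3*70 + 11 = -210 + 11 = -199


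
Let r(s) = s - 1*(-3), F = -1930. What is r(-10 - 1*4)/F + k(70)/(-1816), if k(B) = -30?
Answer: 19469/876220 ≈ 0.022219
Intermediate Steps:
r(s) = 3 + s (r(s) = s + 3 = 3 + s)
r(-10 - 1*4)/F + k(70)/(-1816) = (3 + (-10 - 1*4))/(-1930) - 30/(-1816) = (3 + (-10 - 4))*(-1/1930) - 30*(-1/1816) = (3 - 14)*(-1/1930) + 15/908 = -11*(-1/1930) + 15/908 = 11/1930 + 15/908 = 19469/876220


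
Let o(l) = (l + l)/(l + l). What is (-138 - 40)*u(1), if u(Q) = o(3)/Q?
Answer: -178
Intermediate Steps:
o(l) = 1 (o(l) = (2*l)/((2*l)) = (2*l)*(1/(2*l)) = 1)
u(Q) = 1/Q
(-138 - 40)*u(1) = (-138 - 40)/1 = -178*1 = -178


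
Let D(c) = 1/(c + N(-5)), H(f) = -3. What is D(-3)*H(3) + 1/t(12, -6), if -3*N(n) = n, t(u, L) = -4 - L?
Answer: 11/4 ≈ 2.7500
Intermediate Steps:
N(n) = -n/3
D(c) = 1/(5/3 + c) (D(c) = 1/(c - 1/3*(-5)) = 1/(c + 5/3) = 1/(5/3 + c))
D(-3)*H(3) + 1/t(12, -6) = (3/(5 + 3*(-3)))*(-3) + 1/(-4 - 1*(-6)) = (3/(5 - 9))*(-3) + 1/(-4 + 6) = (3/(-4))*(-3) + 1/2 = (3*(-1/4))*(-3) + 1/2 = -3/4*(-3) + 1/2 = 9/4 + 1/2 = 11/4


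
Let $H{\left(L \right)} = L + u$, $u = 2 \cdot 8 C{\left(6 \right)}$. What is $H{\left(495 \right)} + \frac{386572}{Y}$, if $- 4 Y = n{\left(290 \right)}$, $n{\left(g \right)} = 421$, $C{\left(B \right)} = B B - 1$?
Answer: $- \frac{1102133}{421} \approx -2617.9$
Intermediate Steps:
$C{\left(B \right)} = -1 + B^{2}$ ($C{\left(B \right)} = B^{2} - 1 = -1 + B^{2}$)
$Y = - \frac{421}{4}$ ($Y = \left(- \frac{1}{4}\right) 421 = - \frac{421}{4} \approx -105.25$)
$u = 560$ ($u = 2 \cdot 8 \left(-1 + 6^{2}\right) = 16 \left(-1 + 36\right) = 16 \cdot 35 = 560$)
$H{\left(L \right)} = 560 + L$ ($H{\left(L \right)} = L + 560 = 560 + L$)
$H{\left(495 \right)} + \frac{386572}{Y} = \left(560 + 495\right) + \frac{386572}{- \frac{421}{4}} = 1055 + 386572 \left(- \frac{4}{421}\right) = 1055 - \frac{1546288}{421} = - \frac{1102133}{421}$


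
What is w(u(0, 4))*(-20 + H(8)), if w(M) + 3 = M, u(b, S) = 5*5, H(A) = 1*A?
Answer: -264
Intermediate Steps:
H(A) = A
u(b, S) = 25
w(M) = -3 + M
w(u(0, 4))*(-20 + H(8)) = (-3 + 25)*(-20 + 8) = 22*(-12) = -264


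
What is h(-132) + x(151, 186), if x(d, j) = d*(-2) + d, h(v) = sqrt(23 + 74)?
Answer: -151 + sqrt(97) ≈ -141.15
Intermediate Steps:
h(v) = sqrt(97)
x(d, j) = -d (x(d, j) = -2*d + d = -d)
h(-132) + x(151, 186) = sqrt(97) - 1*151 = sqrt(97) - 151 = -151 + sqrt(97)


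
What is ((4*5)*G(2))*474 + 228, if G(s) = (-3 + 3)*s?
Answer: 228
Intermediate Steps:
G(s) = 0 (G(s) = 0*s = 0)
((4*5)*G(2))*474 + 228 = ((4*5)*0)*474 + 228 = (20*0)*474 + 228 = 0*474 + 228 = 0 + 228 = 228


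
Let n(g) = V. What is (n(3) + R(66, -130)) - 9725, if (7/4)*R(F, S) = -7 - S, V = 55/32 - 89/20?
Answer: -10816339/1120 ≈ -9657.4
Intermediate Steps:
V = -437/160 (V = 55*(1/32) - 89*1/20 = 55/32 - 89/20 = -437/160 ≈ -2.7313)
n(g) = -437/160
R(F, S) = -4 - 4*S/7 (R(F, S) = 4*(-7 - S)/7 = -4 - 4*S/7)
(n(3) + R(66, -130)) - 9725 = (-437/160 + (-4 - 4/7*(-130))) - 9725 = (-437/160 + (-4 + 520/7)) - 9725 = (-437/160 + 492/7) - 9725 = 75661/1120 - 9725 = -10816339/1120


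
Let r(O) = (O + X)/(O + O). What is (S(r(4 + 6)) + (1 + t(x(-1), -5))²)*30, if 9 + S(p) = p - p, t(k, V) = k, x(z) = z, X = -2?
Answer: -270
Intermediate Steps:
r(O) = (-2 + O)/(2*O) (r(O) = (O - 2)/(O + O) = (-2 + O)/((2*O)) = (-2 + O)*(1/(2*O)) = (-2 + O)/(2*O))
S(p) = -9 (S(p) = -9 + (p - p) = -9 + 0 = -9)
(S(r(4 + 6)) + (1 + t(x(-1), -5))²)*30 = (-9 + (1 - 1)²)*30 = (-9 + 0²)*30 = (-9 + 0)*30 = -9*30 = -270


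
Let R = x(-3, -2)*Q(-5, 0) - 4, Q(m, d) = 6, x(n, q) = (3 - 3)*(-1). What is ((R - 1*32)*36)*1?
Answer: -1296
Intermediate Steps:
x(n, q) = 0 (x(n, q) = 0*(-1) = 0)
R = -4 (R = 0*6 - 4 = 0 - 4 = -4)
((R - 1*32)*36)*1 = ((-4 - 1*32)*36)*1 = ((-4 - 32)*36)*1 = -36*36*1 = -1296*1 = -1296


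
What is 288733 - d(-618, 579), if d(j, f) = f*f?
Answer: -46508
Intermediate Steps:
d(j, f) = f**2
288733 - d(-618, 579) = 288733 - 1*579**2 = 288733 - 1*335241 = 288733 - 335241 = -46508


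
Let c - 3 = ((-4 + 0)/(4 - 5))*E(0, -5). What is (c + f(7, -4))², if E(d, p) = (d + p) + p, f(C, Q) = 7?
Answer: 900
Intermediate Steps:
E(d, p) = d + 2*p
c = -37 (c = 3 + ((-4 + 0)/(4 - 5))*(0 + 2*(-5)) = 3 + (-4/(-1))*(0 - 10) = 3 - 4*(-1)*(-10) = 3 + 4*(-10) = 3 - 40 = -37)
(c + f(7, -4))² = (-37 + 7)² = (-30)² = 900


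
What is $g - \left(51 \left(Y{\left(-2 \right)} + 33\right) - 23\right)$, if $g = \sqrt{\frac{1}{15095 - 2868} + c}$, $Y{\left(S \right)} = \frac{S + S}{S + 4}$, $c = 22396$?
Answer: $-1558 + \frac{\sqrt{3348191463711}}{12227} \approx -1408.3$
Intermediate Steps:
$Y{\left(S \right)} = \frac{2 S}{4 + S}$
$g = \frac{\sqrt{3348191463711}}{12227}$ ($g = \sqrt{\frac{1}{15095 - 2868} + 22396} = \sqrt{\frac{1}{12227} + 22396} = \sqrt{\frac{273835893}{12227}} = \frac{\sqrt{3348191463711}}{12227} \approx 149.65$)
$g - \left(51 \left(Y{\left(-2 \right)} + 33\right) - 23\right) = \frac{\sqrt{3348191463711}}{12227} - \left(51 \left(2 \left(-2\right) \frac{1}{4 - 2} + 33\right) - 23\right) = \frac{\sqrt{3348191463711}}{12227} - \left(51 \left(2 \left(-2\right) \frac{1}{2} + 33\right) - 23\right) = \frac{\sqrt{3348191463711}}{12227} - \left(51 \left(-2 + 33\right) - 23\right) = \frac{\sqrt{3348191463711}}{12227} - \left(51 \cdot 31 - 23\right) = \frac{\sqrt{3348191463711}}{12227} - \left(1581 - 23\right) = \frac{\sqrt{3348191463711}}{12227} - 1558 = -1558 + \frac{\sqrt{3348191463711}}{12227}$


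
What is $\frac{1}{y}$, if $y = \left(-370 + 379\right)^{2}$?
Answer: $\frac{1}{81} \approx 0.012346$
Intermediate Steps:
$y = 81$ ($y = 9^{2} = 81$)
$\frac{1}{y} = \frac{1}{81}$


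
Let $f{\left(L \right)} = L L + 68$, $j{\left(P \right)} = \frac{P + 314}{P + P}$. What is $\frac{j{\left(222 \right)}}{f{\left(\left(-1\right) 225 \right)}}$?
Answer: $\frac{134}{5626923} \approx 2.3814 \cdot 10^{-5}$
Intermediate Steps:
$j{\left(P \right)} = \frac{314 + P}{2 P}$
$f{\left(L \right)} = 68 + L^{2}$ ($f{\left(L \right)} = L^{2} + 68 = 68 + L^{2}$)
$\frac{j{\left(222 \right)}}{f{\left(\left(-1\right) 225 \right)}} = \frac{\frac{1}{2} \cdot \frac{1}{222} \left(314 + 222\right)}{68 + \left(\left(-1\right) 225\right)^{2}} = \frac{\frac{1}{2} \cdot \frac{1}{222} \cdot 536}{68 + \left(-225\right)^{2}} = \frac{134}{111 \left(68 + 50625\right)} = \frac{134}{111 \cdot 50693} = \frac{134}{111} \cdot \frac{1}{50693} = \frac{134}{5626923}$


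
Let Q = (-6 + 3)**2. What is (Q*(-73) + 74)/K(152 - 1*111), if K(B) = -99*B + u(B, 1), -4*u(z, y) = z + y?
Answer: 1166/8139 ≈ 0.14326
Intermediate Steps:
Q = 9 (Q = (-3)**2 = 9)
u(z, y) = -y/4 - z/4 (u(z, y) = -(z + y)/4 = -(y + z)/4 = -y/4 - z/4)
K(B) = -1/4 - 397*B/4 (K(B) = -99*B + (-1/4*1 - B/4) = -99*B + (-1/4 - B/4) = -1/4 - 397*B/4)
(Q*(-73) + 74)/K(152 - 1*111) = (9*(-73) + 74)/(-1/4 - 397*(152 - 1*111)/4) = (-657 + 74)/(-1/4 - 397*(152 - 111)/4) = -583/(-1/4 - 397/4*41) = -583/(-1/4 - 16277/4) = -583/(-8139/2) = -583*(-2/8139) = 1166/8139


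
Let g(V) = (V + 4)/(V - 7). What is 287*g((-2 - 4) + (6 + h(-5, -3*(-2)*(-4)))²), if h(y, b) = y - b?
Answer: 178801/612 ≈ 292.16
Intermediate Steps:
g(V) = (4 + V)/(-7 + V)
287*g((-2 - 4) + (6 + h(-5, -3*(-2)*(-4)))²) = 287*((4 + ((-2 - 4) + (6 + (-5 - (-3*(-2))*(-4)))²))/(-7 + ((-2 - 4) + (6 + (-5 - (-3*(-2))*(-4)))²))) = 287*((4 + (-6 + (6 + (-5 - 6*(-4)))²))/(-7 + (-6 + (6 + (-5 - 6*(-4)))²))) = 287*((4 + (-6 + (6 + (-5 - 1*(-24)))²))/(-7 + (-6 + (6 + (-5 - 1*(-24)))²))) = 287*((4 + (-6 + (6 + (-5 + 24))²))/(-7 + (-6 + (6 + (-5 + 24))²))) = 287*((4 + (-6 + (6 + 19)²))/(-7 + (-6 + (6 + 19)²))) = 287*((4 + (-6 + 25²))/(-7 + (-6 + 25²))) = 287*((4 + (-6 + 625))/(-7 + (-6 + 625))) = 287*((4 + 619)/(-7 + 619)) = 287*(623/612) = 178801/612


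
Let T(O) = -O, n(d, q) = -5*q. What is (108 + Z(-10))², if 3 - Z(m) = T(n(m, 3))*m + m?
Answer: 73441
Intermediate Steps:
Z(m) = 3 - 16*m (Z(m) = 3 - ((-(-5)*3)*m + m) = 3 - ((-1*(-15))*m + m) = 3 - (15*m + m) = 3 - 16*m)
(108 + Z(-10))² = (108 + (3 - 16*(-10)))² = (108 + (3 + 160))² = (108 + 163)² = 271² = 73441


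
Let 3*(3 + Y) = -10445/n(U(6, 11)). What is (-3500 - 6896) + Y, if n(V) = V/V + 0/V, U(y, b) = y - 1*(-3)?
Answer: -41642/3 ≈ -13881.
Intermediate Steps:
U(y, b) = 3 + y (U(y, b) = y + 3 = 3 + y)
n(V) = 1 (n(V) = 1 + 0 = 1)
Y = -10454/3 (Y = -3 + (-10445/1)/3 = -3 + (-10445*1)/3 = -3 + (1/3)*(-10445) = -3 - 10445/3 = -10454/3 ≈ -3484.7)
(-3500 - 6896) + Y = (-3500 - 6896) - 10454/3 = -10396 - 10454/3 = -41642/3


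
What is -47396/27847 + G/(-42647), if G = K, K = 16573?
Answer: -2482805543/1187591009 ≈ -2.0906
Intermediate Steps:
G = 16573
-47396/27847 + G/(-42647) = -47396/27847 + 16573/(-42647) = -47396*1/27847 + 16573*(-1/42647) = -47396/27847 - 16573/42647 = -2482805543/1187591009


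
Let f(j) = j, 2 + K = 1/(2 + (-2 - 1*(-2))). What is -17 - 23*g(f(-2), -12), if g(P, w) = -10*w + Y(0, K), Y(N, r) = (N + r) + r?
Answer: -2708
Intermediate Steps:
K = -3/2 (K = -2 + 1/(2 + (-2 - 1*(-2))) = -2 + 1/(2 + (-2 + 2)) = -2 + 1/(2 + 0) = -2 + 1/2 = -2 + ½ = -3/2 ≈ -1.5000)
Y(N, r) = N + 2*r
g(P, w) = -3 - 10*w (g(P, w) = -10*w + (0 + 2*(-3/2)) = -10*w + (0 - 3) = -10*w - 3 = -3 - 10*w)
-17 - 23*g(f(-2), -12) = -17 - 23*(-3 - 10*(-12)) = -17 - 23*(-3 + 120) = -17 - 23*117 = -17 - 2691 = -2708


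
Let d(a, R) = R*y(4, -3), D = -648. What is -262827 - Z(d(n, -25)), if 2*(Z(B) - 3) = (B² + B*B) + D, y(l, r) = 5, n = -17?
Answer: -278131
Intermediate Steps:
d(a, R) = 5*R (d(a, R) = R*5 = 5*R)
Z(B) = -321 + B² (Z(B) = 3 + ((B² + B*B) - 648)/2 = 3 + ((B² + B²) - 648)/2 = 3 + (2*B² - 648)/2 = 3 + (-648 + 2*B²)/2 = 3 + (-324 + B²) = -321 + B²)
-262827 - Z(d(n, -25)) = -262827 - (-321 + (5*(-25))²) = -262827 - (-321 + (-125)²) = -262827 - (-321 + 15625) = -262827 - 1*15304 = -262827 - 15304 = -278131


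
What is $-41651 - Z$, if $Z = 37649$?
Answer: $-79300$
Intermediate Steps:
$-41651 - Z = -41651 - 37649 = -79300$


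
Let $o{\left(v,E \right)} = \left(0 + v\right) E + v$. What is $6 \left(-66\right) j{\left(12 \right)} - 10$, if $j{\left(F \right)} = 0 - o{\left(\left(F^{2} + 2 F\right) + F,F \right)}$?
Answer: $926630$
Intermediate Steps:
$o{\left(v,E \right)} = v + E v$ ($o{\left(v,E \right)} = v E + v = E v + v = v + E v$)
$j{\left(F \right)} = - \left(1 + F\right) \left(F^{2} + 3 F\right)$ ($j{\left(F \right)} = 0 - \left(\left(F^{2} + 2 F\right) + F\right) \left(1 + F\right) = 0 - \left(F^{2} + 3 F\right) \left(1 + F\right) = 0 - \left(1 + F\right) \left(F^{2} + 3 F\right) = - \left(1 + F\right) \left(F^{2} + 3 F\right)$)
$6 \left(-66\right) j{\left(12 \right)} - 10 = 6 \left(-66\right) \left(\left(-1\right) 12 \left(1 + 12\right) \left(3 + 12\right)\right) - 10 = - 396 \left(\left(-1\right) 12 \cdot 13 \cdot 15\right) - 10 = \left(-396\right) \left(-2340\right) - 10 = 926640 - 10 = 926630$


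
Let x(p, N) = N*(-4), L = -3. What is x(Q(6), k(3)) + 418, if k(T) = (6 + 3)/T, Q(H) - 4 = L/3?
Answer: 406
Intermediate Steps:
Q(H) = 3 (Q(H) = 4 - 3/3 = 4 - 3*1/3 = 4 - 1 = 3)
k(T) = 9/T
x(p, N) = -4*N
x(Q(6), k(3)) + 418 = -36/3 + 418 = -4*3 + 418 = -12 + 418 = 406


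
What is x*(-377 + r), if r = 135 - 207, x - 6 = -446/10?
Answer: 86657/5 ≈ 17331.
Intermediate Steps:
x = -193/5 (x = 6 - 446/10 = 6 - 446*1/10 = 6 - 223/5 = -193/5 ≈ -38.600)
r = -72
x*(-377 + r) = -193*(-377 - 72)/5 = -193/5*(-449) = 86657/5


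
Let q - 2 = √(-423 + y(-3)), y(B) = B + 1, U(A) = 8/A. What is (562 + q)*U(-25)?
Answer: -4512/25 - 8*I*√17/5 ≈ -180.48 - 6.597*I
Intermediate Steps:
y(B) = 1 + B
q = 2 + 5*I*√17 (q = 2 + √(-423 + (1 - 3)) = 2 + √(-423 - 2) = 2 + √(-425) = 2 + 5*I*√17 ≈ 2.0 + 20.616*I)
(562 + q)*U(-25) = (562 + (2 + 5*I*√17))*(8/(-25)) = (564 + 5*I*√17)*(8*(-1/25)) = (564 + 5*I*√17)*(-8/25) = -4512/25 - 8*I*√17/5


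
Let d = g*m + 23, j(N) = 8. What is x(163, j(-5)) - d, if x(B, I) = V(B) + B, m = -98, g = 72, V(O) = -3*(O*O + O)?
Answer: -73000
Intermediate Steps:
V(O) = -3*O - 3*O² (V(O) = -3*(O² + O) = -3*(O + O²) = -3*O - 3*O²)
x(B, I) = B - 3*B*(1 + B) (x(B, I) = -3*B*(1 + B) + B = B - 3*B*(1 + B))
d = -7033 (d = 72*(-98) + 23 = -7056 + 23 = -7033)
x(163, j(-5)) - d = 163*(-2 - 3*163) - 1*(-7033) = 163*(-2 - 489) + 7033 = 163*(-491) + 7033 = -80033 + 7033 = -73000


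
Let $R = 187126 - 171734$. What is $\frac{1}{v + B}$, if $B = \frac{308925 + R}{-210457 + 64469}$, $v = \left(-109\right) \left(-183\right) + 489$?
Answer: $\frac{145988}{2983086451} \approx 4.8939 \cdot 10^{-5}$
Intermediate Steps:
$R = 15392$
$v = 20436$ ($v = 19947 + 489 = 20436$)
$B = - \frac{324317}{145988}$ ($B = \frac{308925 + 15392}{-210457 + 64469} = \frac{324317}{-145988} = 324317 \left(- \frac{1}{145988}\right) = - \frac{324317}{145988} \approx -2.2215$)
$\frac{1}{v + B} = \frac{1}{20436 - \frac{324317}{145988}} = \frac{1}{\frac{2983086451}{145988}} = \frac{145988}{2983086451}$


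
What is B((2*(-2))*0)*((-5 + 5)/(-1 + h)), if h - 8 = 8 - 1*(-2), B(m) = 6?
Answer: 0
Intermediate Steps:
h = 18 (h = 8 + (8 - 1*(-2)) = 8 + (8 + 2) = 8 + 10 = 18)
B((2*(-2))*0)*((-5 + 5)/(-1 + h)) = 6*((-5 + 5)/(-1 + 18)) = 6*(0/17) = 6*(0*(1/17)) = 6*0 = 0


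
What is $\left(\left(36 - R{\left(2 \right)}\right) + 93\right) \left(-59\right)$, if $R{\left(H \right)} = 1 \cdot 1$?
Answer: $-7552$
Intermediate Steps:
$R{\left(H \right)} = 1$
$\left(\left(36 - R{\left(2 \right)}\right) + 93\right) \left(-59\right) = \left(\left(36 - 1\right) + 93\right) \left(-59\right) = \left(35 + 93\right) \left(-59\right) = 128 \left(-59\right) = -7552$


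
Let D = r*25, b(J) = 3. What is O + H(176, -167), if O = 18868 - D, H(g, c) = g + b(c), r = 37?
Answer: 18122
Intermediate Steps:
D = 925 (D = 37*25 = 925)
H(g, c) = 3 + g (H(g, c) = g + 3 = 3 + g)
O = 17943 (O = 18868 - 1*925 = 18868 - 925 = 17943)
O + H(176, -167) = 17943 + (3 + 176) = 17943 + 179 = 18122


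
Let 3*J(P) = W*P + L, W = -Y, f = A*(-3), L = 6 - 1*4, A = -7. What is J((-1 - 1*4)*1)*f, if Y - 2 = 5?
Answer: 259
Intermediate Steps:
Y = 7 (Y = 2 + 5 = 7)
L = 2 (L = 6 - 4 = 2)
f = 21 (f = -7*(-3) = 21)
W = -7 (W = -1*7 = -7)
J(P) = ⅔ - 7*P/3 (J(P) = (-7*P + 2)/3 = (2 - 7*P)/3 = ⅔ - 7*P/3)
J((-1 - 1*4)*1)*f = (⅔ - 7*(-1 - 1*4)/3)*21 = (⅔ - 7*(-1 - 4)/3)*21 = (⅔ - (-35)/3)*21 = (⅔ - 7/3*(-5))*21 = (⅔ + 35/3)*21 = (37/3)*21 = 259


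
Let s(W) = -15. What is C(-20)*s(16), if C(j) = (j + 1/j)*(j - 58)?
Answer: -46917/2 ≈ -23459.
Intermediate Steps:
C(j) = (-58 + j)*(j + 1/j) (C(j) = (j + 1/j)*(-58 + j) = (-58 + j)*(j + 1/j))
C(-20)*s(16) = (1 + (-20)² - 58*(-20) - 58/(-20))*(-15) = (1 + 400 + 1160 - 58*(-1/20))*(-15) = (1 + 400 + 1160 + 29/10)*(-15) = (15639/10)*(-15) = -46917/2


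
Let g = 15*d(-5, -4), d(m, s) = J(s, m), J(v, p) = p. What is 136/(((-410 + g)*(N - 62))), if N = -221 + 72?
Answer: 136/102335 ≈ 0.0013290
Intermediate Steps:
d(m, s) = m
N = -149
g = -75 (g = 15*(-5) = -75)
136/(((-410 + g)*(N - 62))) = 136/(((-410 - 75)*(-149 - 62))) = 136/((-485*(-211))) = 136/102335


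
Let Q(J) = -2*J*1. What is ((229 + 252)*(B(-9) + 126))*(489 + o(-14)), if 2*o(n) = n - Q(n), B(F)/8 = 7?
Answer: 40969656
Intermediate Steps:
Q(J) = -2*J
B(F) = 56 (B(F) = 8*7 = 56)
o(n) = 3*n/2 (o(n) = (n - (-2)*n)/2 = (n + 2*n)/2 = (3*n)/2 = 3*n/2)
((229 + 252)*(B(-9) + 126))*(489 + o(-14)) = ((229 + 252)*(56 + 126))*(489 + (3/2)*(-14)) = (481*182)*(489 - 21) = 87542*468 = 40969656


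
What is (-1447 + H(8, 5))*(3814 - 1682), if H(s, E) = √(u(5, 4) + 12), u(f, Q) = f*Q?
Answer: -3085004 + 8528*√2 ≈ -3.0729e+6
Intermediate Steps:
u(f, Q) = Q*f
H(s, E) = 4*√2 (H(s, E) = √(4*5 + 12) = √(20 + 12) = √32 = 4*√2)
(-1447 + H(8, 5))*(3814 - 1682) = (-1447 + 4*√2)*(3814 - 1682) = (-1447 + 4*√2)*2132 = -3085004 + 8528*√2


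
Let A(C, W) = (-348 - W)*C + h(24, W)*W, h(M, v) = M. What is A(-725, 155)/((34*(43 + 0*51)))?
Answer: 368395/1462 ≈ 251.98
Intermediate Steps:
A(C, W) = 24*W + C*(-348 - W) (A(C, W) = (-348 - W)*C + 24*W = C*(-348 - W) + 24*W = 24*W + C*(-348 - W))
A(-725, 155)/((34*(43 + 0*51))) = (-348*(-725) + 24*155 - 1*(-725)*155)/((34*(43 + 0*51))) = (252300 + 3720 + 112375)/((34*(43 + 0))) = 368395/((34*43)) = 368395/1462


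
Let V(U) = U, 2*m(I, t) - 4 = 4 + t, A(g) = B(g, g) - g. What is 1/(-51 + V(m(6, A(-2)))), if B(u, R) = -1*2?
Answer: -1/47 ≈ -0.021277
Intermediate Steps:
B(u, R) = -2
A(g) = -2 - g
m(I, t) = 4 + t/2 (m(I, t) = 2 + (4 + t)/2 = 2 + (2 + t/2) = 4 + t/2)
1/(-51 + V(m(6, A(-2)))) = 1/(-51 + (4 + (-2 - 1*(-2))/2)) = 1/(-51 + (4 + (-2 + 2)/2)) = 1/(-51 + (4 + (½)*0)) = 1/(-51 + (4 + 0)) = 1/(-51 + 4) = 1/(-47) = -1/47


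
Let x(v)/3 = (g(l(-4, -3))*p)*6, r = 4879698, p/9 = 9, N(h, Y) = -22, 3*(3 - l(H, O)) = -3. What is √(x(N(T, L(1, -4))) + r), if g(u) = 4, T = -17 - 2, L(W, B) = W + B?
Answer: √4885530 ≈ 2210.3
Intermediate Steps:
l(H, O) = 4 (l(H, O) = 3 - ⅓*(-3) = 3 + 1 = 4)
L(W, B) = B + W
T = -19
p = 81 (p = 9*9 = 81)
x(v) = 5832 (x(v) = 3*((4*81)*6) = 3*(324*6) = 3*1944 = 5832)
√(x(N(T, L(1, -4))) + r) = √(5832 + 4879698) = √4885530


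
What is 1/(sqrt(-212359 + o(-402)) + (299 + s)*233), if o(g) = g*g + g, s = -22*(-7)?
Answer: 105549/11140642558 - I*sqrt(51157)/11140642558 ≈ 9.4742e-6 - 2.0302e-8*I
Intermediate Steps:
s = 154
o(g) = g + g**2 (o(g) = g**2 + g = g + g**2)
1/(sqrt(-212359 + o(-402)) + (299 + s)*233) = 1/(sqrt(-212359 - 402*(1 - 402)) + (299 + 154)*233) = 1/(sqrt(-212359 - 402*(-401)) + 453*233) = 1/(sqrt(-212359 + 161202) + 105549) = 1/(sqrt(-51157) + 105549) = 1/(I*sqrt(51157) + 105549) = 1/(105549 + I*sqrt(51157))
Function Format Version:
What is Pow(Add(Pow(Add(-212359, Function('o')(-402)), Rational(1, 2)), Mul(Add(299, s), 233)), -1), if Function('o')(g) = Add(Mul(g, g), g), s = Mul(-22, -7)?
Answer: Add(Rational(105549, 11140642558), Mul(Rational(-1, 11140642558), I, Pow(51157, Rational(1, 2)))) ≈ Add(9.4742e-6, Mul(-2.0302e-8, I))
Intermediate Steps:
s = 154
Function('o')(g) = Add(g, Pow(g, 2)) (Function('o')(g) = Add(Pow(g, 2), g) = Add(g, Pow(g, 2)))
Pow(Add(Pow(Add(-212359, Function('o')(-402)), Rational(1, 2)), Mul(Add(299, s), 233)), -1) = Pow(Add(Pow(Add(-212359, Mul(-402, Add(1, -402))), Rational(1, 2)), Mul(Add(299, 154), 233)), -1) = Pow(Add(Pow(Add(-212359, Mul(-402, -401)), Rational(1, 2)), Mul(453, 233)), -1) = Pow(Add(Pow(Add(-212359, 161202), Rational(1, 2)), 105549), -1) = Pow(Add(Pow(-51157, Rational(1, 2)), 105549), -1) = Pow(Add(Mul(I, Pow(51157, Rational(1, 2))), 105549), -1) = Pow(Add(105549, Mul(I, Pow(51157, Rational(1, 2)))), -1)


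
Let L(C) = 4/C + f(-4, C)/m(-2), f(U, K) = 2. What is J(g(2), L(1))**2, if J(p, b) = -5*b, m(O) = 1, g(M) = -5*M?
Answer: 900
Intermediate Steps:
L(C) = 2 + 4/C (L(C) = 4/C + 2/1 = 4/C + 2*1 = 4/C + 2 = 2 + 4/C)
J(g(2), L(1))**2 = (-5*(2 + 4/1))**2 = (-5*(2 + 4*1))**2 = (-5*(2 + 4))**2 = (-5*6)**2 = (-30)**2 = 900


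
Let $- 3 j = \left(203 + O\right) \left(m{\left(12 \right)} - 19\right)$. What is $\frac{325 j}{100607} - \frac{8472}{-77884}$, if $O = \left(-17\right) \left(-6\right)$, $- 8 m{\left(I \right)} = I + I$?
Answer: $\frac{3315433856}{452058207} \approx 7.3341$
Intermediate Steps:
$m{\left(I \right)} = - \frac{I}{4}$ ($m{\left(I \right)} = - \frac{I + I}{8} = - \frac{2 I}{8} = - \frac{I}{4}$)
$O = 102$
$j = \frac{6710}{3}$ ($j = - \frac{\left(203 + 102\right) \left(\left(- \frac{1}{4}\right) 12 - 19\right)}{3} = - \frac{305 \left(-3 - 19\right)}{3} = - \frac{305 \left(-22\right)}{3} = \left(- \frac{1}{3}\right) \left(-6710\right) = \frac{6710}{3} \approx 2236.7$)
$\frac{325 j}{100607} - \frac{8472}{-77884} = \frac{325 \cdot \frac{6710}{3}}{100607} - \frac{8472}{-77884} = \frac{2180750}{3} \cdot \frac{1}{100607} - - \frac{2118}{19471} = \frac{167750}{23217} + \frac{2118}{19471} = \frac{3315433856}{452058207}$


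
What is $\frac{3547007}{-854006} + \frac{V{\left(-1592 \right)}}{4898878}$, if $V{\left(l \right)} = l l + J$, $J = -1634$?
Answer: $- \frac{7606651270583}{2091835602634} \approx -3.6364$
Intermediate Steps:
$V{\left(l \right)} = -1634 + l^{2}$ ($V{\left(l \right)} = l l - 1634 = l^{2} - 1634 = -1634 + l^{2}$)
$\frac{3547007}{-854006} + \frac{V{\left(-1592 \right)}}{4898878} = \frac{3547007}{-854006} + \frac{-1634 + \left(-1592\right)^{2}}{4898878} = 3547007 \left(- \frac{1}{854006}\right) + \left(-1634 + 2534464\right) \frac{1}{4898878} = - \frac{3547007}{854006} + 2532830 \cdot \frac{1}{4898878} = - \frac{3547007}{854006} + \frac{1266415}{2449439} = - \frac{7606651270583}{2091835602634}$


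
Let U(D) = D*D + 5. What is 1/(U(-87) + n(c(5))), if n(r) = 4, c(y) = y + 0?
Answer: 1/7578 ≈ 0.00013196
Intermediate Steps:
c(y) = y
U(D) = 5 + D**2 (U(D) = D**2 + 5 = 5 + D**2)
1/(U(-87) + n(c(5))) = 1/((5 + (-87)**2) + 4) = 1/((5 + 7569) + 4) = 1/(7574 + 4) = 1/7578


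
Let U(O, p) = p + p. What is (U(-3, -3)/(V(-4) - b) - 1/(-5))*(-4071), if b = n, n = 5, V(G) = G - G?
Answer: -28497/5 ≈ -5699.4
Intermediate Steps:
V(G) = 0
b = 5
U(O, p) = 2*p
(U(-3, -3)/(V(-4) - b) - 1/(-5))*(-4071) = ((2*(-3))/(0 - 1*5) - 1/(-5))*(-4071) = (-6/(0 - 5) - 1*(-1/5))*(-4071) = (-6/(-5) + 1/5)*(-4071) = (-6*(-1/5) + 1/5)*(-4071) = (6/5 + 1/5)*(-4071) = (7/5)*(-4071) = -28497/5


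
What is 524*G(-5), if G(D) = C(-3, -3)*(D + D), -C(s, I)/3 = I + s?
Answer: -94320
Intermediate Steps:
C(s, I) = -3*I - 3*s (C(s, I) = -3*(I + s) = -3*I - 3*s)
G(D) = 36*D (G(D) = (-3*(-3) - 3*(-3))*(D + D) = (9 + 9)*(2*D) = 18*(2*D) = 36*D)
524*G(-5) = 524*(36*(-5)) = 524*(-180) = -94320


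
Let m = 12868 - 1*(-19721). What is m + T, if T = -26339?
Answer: 6250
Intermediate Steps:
m = 32589 (m = 12868 + 19721 = 32589)
m + T = 32589 - 26339 = 6250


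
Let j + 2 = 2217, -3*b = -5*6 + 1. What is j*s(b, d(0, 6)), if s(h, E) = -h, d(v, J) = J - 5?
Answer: -64235/3 ≈ -21412.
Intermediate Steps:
d(v, J) = -5 + J
b = 29/3 (b = -(-5*6 + 1)/3 = -(-30 + 1)/3 = -1/3*(-29) = 29/3 ≈ 9.6667)
j = 2215 (j = -2 + 2217 = 2215)
j*s(b, d(0, 6)) = 2215*(-1*29/3) = 2215*(-29/3) = -64235/3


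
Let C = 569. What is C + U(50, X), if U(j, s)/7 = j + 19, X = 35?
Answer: 1052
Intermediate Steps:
U(j, s) = 133 + 7*j (U(j, s) = 7*(j + 19) = 7*(19 + j) = 133 + 7*j)
C + U(50, X) = 569 + (133 + 7*50) = 569 + (133 + 350) = 569 + 483 = 1052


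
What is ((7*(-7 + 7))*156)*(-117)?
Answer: 0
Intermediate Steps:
((7*(-7 + 7))*156)*(-117) = ((7*0)*156)*(-117) = (0*156)*(-117) = 0*(-117) = 0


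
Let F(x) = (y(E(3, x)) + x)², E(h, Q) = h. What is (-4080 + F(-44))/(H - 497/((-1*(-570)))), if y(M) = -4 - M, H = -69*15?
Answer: 843030/590447 ≈ 1.4278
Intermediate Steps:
H = -1035
F(x) = (-7 + x)² (F(x) = ((-4 - 1*3) + x)² = ((-4 - 3) + x)² = (-7 + x)²)
(-4080 + F(-44))/(H - 497/((-1*(-570)))) = (-4080 + (-7 - 44)²)/(-1035 - 497/((-1*(-570)))) = (-4080 + (-51)²)/(-1035 - 497/570) = (-4080 + 2601)/(-1035 - 497*1/570) = -1479/(-1035 - 497/570) = -1479/(-590447/570) = -1479*(-570/590447) = 843030/590447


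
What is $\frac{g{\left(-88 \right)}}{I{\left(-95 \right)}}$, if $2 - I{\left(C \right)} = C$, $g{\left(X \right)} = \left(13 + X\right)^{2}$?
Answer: $\frac{5625}{97} \approx 57.99$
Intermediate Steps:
$I{\left(C \right)} = 2 - C$
$\frac{g{\left(-88 \right)}}{I{\left(-95 \right)}} = \frac{\left(13 - 88\right)^{2}}{2 - -95} = \frac{\left(-75\right)^{2}}{2 + 95} = \frac{5625}{97}$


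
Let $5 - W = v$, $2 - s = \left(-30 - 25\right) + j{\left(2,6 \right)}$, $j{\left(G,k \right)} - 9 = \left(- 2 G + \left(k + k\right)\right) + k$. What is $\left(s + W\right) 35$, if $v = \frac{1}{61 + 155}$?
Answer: $\frac{294805}{216} \approx 1364.8$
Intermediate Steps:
$j{\left(G,k \right)} = 9 - 2 G + 3 k$ ($j{\left(G,k \right)} = 9 + \left(\left(- 2 G + \left(k + k\right)\right) + k\right) = 9 + \left(\left(- 2 G + 2 k\right) + k\right) = 9 - \left(- 3 k + 2 G\right) = 9 - 2 G + 3 k$)
$s = 34$ ($s = 2 - \left(\left(-30 - 25\right) + \left(9 - 4 + 3 \cdot 6\right)\right) = 2 - \left(-55 + \left(9 - 4 + 18\right)\right) = 2 - \left(-55 + 23\right) = 2 - -32 = 2 + 32 = 34$)
$v = \frac{1}{216} \approx 0.0046296$
$W = \frac{1079}{216}$ ($W = 5 - \frac{1}{216} = \frac{1079}{216} \approx 4.9954$)
$\left(s + W\right) 35 = \left(34 + \frac{1079}{216}\right) 35 = \frac{8423}{216} \cdot 35 = \frac{294805}{216}$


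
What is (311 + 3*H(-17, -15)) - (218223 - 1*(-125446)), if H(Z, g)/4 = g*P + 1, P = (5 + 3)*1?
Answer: -344786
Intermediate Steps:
P = 8 (P = 8*1 = 8)
H(Z, g) = 4 + 32*g (H(Z, g) = 4*(g*8 + 1) = 4*(8*g + 1) = 4*(1 + 8*g) = 4 + 32*g)
(311 + 3*H(-17, -15)) - (218223 - 1*(-125446)) = (311 + 3*(4 + 32*(-15))) - (218223 - 1*(-125446)) = (311 + 3*(4 - 480)) - (218223 + 125446) = (311 + 3*(-476)) - 1*343669 = (311 - 1428) - 343669 = -1117 - 343669 = -344786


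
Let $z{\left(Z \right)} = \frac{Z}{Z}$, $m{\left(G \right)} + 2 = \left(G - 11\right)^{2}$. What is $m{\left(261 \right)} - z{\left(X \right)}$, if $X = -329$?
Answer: $62497$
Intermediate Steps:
$m{\left(G \right)} = -2 + \left(-11 + G\right)^{2}$ ($m{\left(G \right)} = -2 + \left(G - 11\right)^{2} = -2 + \left(-11 + G\right)^{2}$)
$z{\left(Z \right)} = 1$
$m{\left(261 \right)} - z{\left(X \right)} = \left(-2 + \left(-11 + 261\right)^{2}\right) - 1 = \left(-2 + 250^{2}\right) - 1 = \left(-2 + 62500\right) - 1 = 62498 - 1 = 62497$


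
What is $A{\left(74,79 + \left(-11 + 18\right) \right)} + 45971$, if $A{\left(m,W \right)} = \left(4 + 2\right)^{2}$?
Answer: $46007$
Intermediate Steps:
$A{\left(m,W \right)} = 36$ ($A{\left(m,W \right)} = 6^{2} = 36$)
$A{\left(74,79 + \left(-11 + 18\right) \right)} + 45971 = 36 + 45971 = 46007$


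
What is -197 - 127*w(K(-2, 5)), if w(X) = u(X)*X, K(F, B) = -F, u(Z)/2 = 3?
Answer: -1721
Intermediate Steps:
u(Z) = 6 (u(Z) = 2*3 = 6)
w(X) = 6*X
-197 - 127*w(K(-2, 5)) = -197 - 762*(-1*(-2)) = -197 - 762*2 = -197 - 127*12 = -197 - 1524 = -1721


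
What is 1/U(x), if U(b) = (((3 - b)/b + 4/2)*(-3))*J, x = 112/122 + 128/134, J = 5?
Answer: -2552/99585 ≈ -0.025626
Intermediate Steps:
x = 7656/4087 (x = 112*(1/122) + 128*(1/134) = 56/61 + 64/67 = 7656/4087 ≈ 1.8733)
U(b) = -30 - 15*(3 - b)/b (U(b) = (((3 - b)/b + 4/2)*(-3))*5 = (((3 - b)/b + 4*(½))*(-3))*5 = (((3 - b)/b + 2)*(-3))*5 = ((2 + (3 - b)/b)*(-3))*5 = (-6 - 3*(3 - b)/b)*5 = -30 - 15*(3 - b)/b)
1/U(x) = 1/(-15 - 45/7656/4087) = 1/(-15 - 45*4087/7656) = 1/(-15 - 61305/2552) = 1/(-99585/2552) = -2552/99585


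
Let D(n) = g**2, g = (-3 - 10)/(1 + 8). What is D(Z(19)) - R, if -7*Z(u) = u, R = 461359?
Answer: -37369910/81 ≈ -4.6136e+5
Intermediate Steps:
Z(u) = -u/7
g = -13/9 ≈ -1.4444
D(n) = 169/81 (D(n) = (-13/9)**2 = 169/81)
D(Z(19)) - R = 169/81 - 1*461359 = 169/81 - 461359 = -37369910/81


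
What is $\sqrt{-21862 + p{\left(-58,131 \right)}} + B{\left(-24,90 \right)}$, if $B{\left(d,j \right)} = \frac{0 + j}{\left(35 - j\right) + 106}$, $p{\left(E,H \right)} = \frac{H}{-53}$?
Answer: $\frac{30}{17} + \frac{11 i \sqrt{507581}}{53} \approx 1.7647 + 147.87 i$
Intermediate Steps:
$p{\left(E,H \right)} = - \frac{H}{53}$ ($p{\left(E,H \right)} = H \left(- \frac{1}{53}\right) = - \frac{H}{53}$)
$B{\left(d,j \right)} = \frac{j}{141 - j}$
$\sqrt{-21862 + p{\left(-58,131 \right)}} + B{\left(-24,90 \right)} = \sqrt{-21862 - \frac{131}{53}} - \frac{90}{-141 + 90} = \sqrt{-21862 - \frac{131}{53}} - \frac{90}{-51} = \sqrt{- \frac{1158817}{53}} - 90 \left(- \frac{1}{51}\right) = \frac{11 i \sqrt{507581}}{53} + \frac{30}{17} = \frac{30}{17} + \frac{11 i \sqrt{507581}}{53}$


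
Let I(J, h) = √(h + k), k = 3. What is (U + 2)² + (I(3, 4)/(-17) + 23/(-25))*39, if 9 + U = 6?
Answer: -872/25 - 39*√7/17 ≈ -40.950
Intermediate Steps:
I(J, h) = √(3 + h) (I(J, h) = √(h + 3) = √(3 + h))
U = -3 (U = -9 + 6 = -3)
(U + 2)² + (I(3, 4)/(-17) + 23/(-25))*39 = (-3 + 2)² + (√(3 + 4)/(-17) + 23/(-25))*39 = (-1)² + (√7*(-1/17) + 23*(-1/25))*39 = 1 + (-√7/17 - 23/25)*39 = 1 + (-23/25 - √7/17)*39 = 1 + (-897/25 - 39*√7/17) = -872/25 - 39*√7/17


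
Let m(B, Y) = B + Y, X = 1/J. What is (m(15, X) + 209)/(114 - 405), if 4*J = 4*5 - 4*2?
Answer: -673/873 ≈ -0.77090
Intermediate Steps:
J = 3 (J = (4*5 - 4*2)/4 = (20 - 8)/4 = (1/4)*12 = 3)
X = 1/3 ≈ 0.33333
(m(15, X) + 209)/(114 - 405) = ((15 + 1/3) + 209)/(114 - 405) = (46/3 + 209)/(-291) = (673/3)*(-1/291) = -673/873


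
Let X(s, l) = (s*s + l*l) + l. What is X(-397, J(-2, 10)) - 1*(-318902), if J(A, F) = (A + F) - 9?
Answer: 476511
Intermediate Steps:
J(A, F) = -9 + A + F
X(s, l) = l + l**2 + s**2 (X(s, l) = (s**2 + l**2) + l = (l**2 + s**2) + l = l + l**2 + s**2)
X(-397, J(-2, 10)) - 1*(-318902) = ((-9 - 2 + 10) + (-9 - 2 + 10)**2 + (-397)**2) - 1*(-318902) = (-1 + (-1)**2 + 157609) + 318902 = (-1 + 1 + 157609) + 318902 = 157609 + 318902 = 476511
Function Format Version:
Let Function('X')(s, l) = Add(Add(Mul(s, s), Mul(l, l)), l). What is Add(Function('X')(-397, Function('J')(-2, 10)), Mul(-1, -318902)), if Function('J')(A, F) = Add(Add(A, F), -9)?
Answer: 476511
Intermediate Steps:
Function('J')(A, F) = Add(-9, A, F)
Function('X')(s, l) = Add(l, Pow(l, 2), Pow(s, 2)) (Function('X')(s, l) = Add(Add(Pow(s, 2), Pow(l, 2)), l) = Add(Add(Pow(l, 2), Pow(s, 2)), l) = Add(l, Pow(l, 2), Pow(s, 2)))
Add(Function('X')(-397, Function('J')(-2, 10)), Mul(-1, -318902)) = Add(Add(Add(-9, -2, 10), Pow(Add(-9, -2, 10), 2), Pow(-397, 2)), Mul(-1, -318902)) = Add(Add(-1, Pow(-1, 2), 157609), 318902) = Add(Add(-1, 1, 157609), 318902) = Add(157609, 318902) = 476511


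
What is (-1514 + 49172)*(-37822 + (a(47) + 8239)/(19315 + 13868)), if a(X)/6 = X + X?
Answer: -19937543564978/11061 ≈ -1.8025e+9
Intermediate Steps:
a(X) = 12*X (a(X) = 6*(X + X) = 6*(2*X) = 12*X)
(-1514 + 49172)*(-37822 + (a(47) + 8239)/(19315 + 13868)) = (-1514 + 49172)*(-37822 + (12*47 + 8239)/(19315 + 13868)) = 47658*(-37822 + (564 + 8239)/33183) = 47658*(-37822 + 8803*(1/33183)) = 47658*(-37822 + 8803/33183) = 47658*(-1255038623/33183) = -19937543564978/11061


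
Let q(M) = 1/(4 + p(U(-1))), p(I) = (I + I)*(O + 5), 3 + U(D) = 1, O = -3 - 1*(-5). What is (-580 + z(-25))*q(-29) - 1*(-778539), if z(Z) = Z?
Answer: 18685541/24 ≈ 7.7856e+5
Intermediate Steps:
O = 2 (O = -3 + 5 = 2)
U(D) = -2 (U(D) = -3 + 1 = -2)
p(I) = 14*I (p(I) = (I + I)*(2 + 5) = (2*I)*7 = 14*I)
q(M) = -1/24 (q(M) = 1/(4 + 14*(-2)) = 1/(4 - 28) = 1/(-24) = -1/24)
(-580 + z(-25))*q(-29) - 1*(-778539) = (-580 - 25)*(-1/24) - 1*(-778539) = -605*(-1/24) + 778539 = 605/24 + 778539 = 18685541/24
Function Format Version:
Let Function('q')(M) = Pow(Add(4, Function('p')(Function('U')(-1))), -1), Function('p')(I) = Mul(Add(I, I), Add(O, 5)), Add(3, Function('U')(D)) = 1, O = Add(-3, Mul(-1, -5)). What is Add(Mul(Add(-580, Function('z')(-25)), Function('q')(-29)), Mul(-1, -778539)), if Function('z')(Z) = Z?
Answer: Rational(18685541, 24) ≈ 7.7856e+5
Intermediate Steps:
O = 2 (O = Add(-3, 5) = 2)
Function('U')(D) = -2 (Function('U')(D) = Add(-3, 1) = -2)
Function('p')(I) = Mul(14, I) (Function('p')(I) = Mul(Add(I, I), Add(2, 5)) = Mul(Mul(2, I), 7) = Mul(14, I))
Function('q')(M) = Rational(-1, 24) (Function('q')(M) = Pow(Add(4, Mul(14, -2)), -1) = Pow(Add(4, -28), -1) = Pow(-24, -1) = Rational(-1, 24))
Add(Mul(Add(-580, Function('z')(-25)), Function('q')(-29)), Mul(-1, -778539)) = Add(Mul(Add(-580, -25), Rational(-1, 24)), Mul(-1, -778539)) = Add(Mul(-605, Rational(-1, 24)), 778539) = Add(Rational(605, 24), 778539) = Rational(18685541, 24)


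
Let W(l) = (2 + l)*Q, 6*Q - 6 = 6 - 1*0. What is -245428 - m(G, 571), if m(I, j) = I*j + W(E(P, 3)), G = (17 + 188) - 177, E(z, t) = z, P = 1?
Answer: -261422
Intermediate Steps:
Q = 2 (Q = 1 + (6 - 1*0)/6 = 1 + (6 + 0)/6 = 1 + (1/6)*6 = 1 + 1 = 2)
W(l) = 4 + 2*l (W(l) = (2 + l)*2 = 4 + 2*l)
G = 28 (G = 205 - 177 = 28)
m(I, j) = 6 + I*j (m(I, j) = I*j + (4 + 2*1) = I*j + (4 + 2) = I*j + 6 = 6 + I*j)
-245428 - m(G, 571) = -245428 - (6 + 28*571) = -245428 - (6 + 15988) = -245428 - 1*15994 = -245428 - 15994 = -261422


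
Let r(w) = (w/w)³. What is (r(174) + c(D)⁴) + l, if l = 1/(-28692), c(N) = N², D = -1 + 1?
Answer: 28691/28692 ≈ 0.99996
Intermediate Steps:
r(w) = 1 (r(w) = 1³ = 1)
D = 0
l = -1/28692 ≈ -3.4853e-5
(r(174) + c(D)⁴) + l = (1 + (0²)⁴) - 1/28692 = (1 + 0⁴) - 1/28692 = (1 + 0) - 1/28692 = 1 - 1/28692 = 28691/28692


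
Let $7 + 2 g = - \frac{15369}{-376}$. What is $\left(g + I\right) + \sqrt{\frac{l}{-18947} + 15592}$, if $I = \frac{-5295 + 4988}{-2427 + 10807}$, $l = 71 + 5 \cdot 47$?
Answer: $\frac{566517}{33520} + \frac{\sqrt{5597347712146}}{18947} \approx 141.77$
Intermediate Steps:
$l = 306$ ($l = 71 + 235 = 306$)
$g = \frac{271}{16}$ ($g = - \frac{7}{2} + \frac{\left(-15369\right) \frac{1}{-376}}{2} = - \frac{7}{2} + \frac{\left(-15369\right) \left(- \frac{1}{376}\right)}{2} = - \frac{7}{2} + \frac{1}{2} \cdot \frac{327}{8} = - \frac{7}{2} + \frac{327}{16} = \frac{271}{16} \approx 16.938$)
$I = - \frac{307}{8380} \approx -0.036635$
$\left(g + I\right) + \sqrt{\frac{l}{-18947} + 15592} = \left(\frac{271}{16} - \frac{307}{8380}\right) + \sqrt{\frac{306}{-18947} + 15592} = \frac{566517}{33520} + \sqrt{306 \left(- \frac{1}{18947}\right) + 15592} = \frac{566517}{33520} + \sqrt{- \frac{306}{18947} + 15592} = \frac{566517}{33520} + \sqrt{\frac{295421318}{18947}} = \frac{566517}{33520} + \frac{\sqrt{5597347712146}}{18947}$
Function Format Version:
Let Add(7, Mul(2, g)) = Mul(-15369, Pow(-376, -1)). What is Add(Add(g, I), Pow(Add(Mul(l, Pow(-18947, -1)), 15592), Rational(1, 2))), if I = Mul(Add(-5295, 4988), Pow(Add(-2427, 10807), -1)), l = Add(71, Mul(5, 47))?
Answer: Add(Rational(566517, 33520), Mul(Rational(1, 18947), Pow(5597347712146, Rational(1, 2)))) ≈ 141.77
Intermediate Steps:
l = 306 (l = Add(71, 235) = 306)
g = Rational(271, 16) (g = Add(Rational(-7, 2), Mul(Rational(1, 2), Mul(-15369, Pow(-376, -1)))) = Add(Rational(-7, 2), Mul(Rational(1, 2), Mul(-15369, Rational(-1, 376)))) = Add(Rational(-7, 2), Mul(Rational(1, 2), Rational(327, 8))) = Add(Rational(-7, 2), Rational(327, 16)) = Rational(271, 16) ≈ 16.938)
I = Rational(-307, 8380) (I = Mul(-307, Pow(8380, -1)) = Mul(-307, Rational(1, 8380)) = Rational(-307, 8380) ≈ -0.036635)
Add(Add(g, I), Pow(Add(Mul(l, Pow(-18947, -1)), 15592), Rational(1, 2))) = Add(Add(Rational(271, 16), Rational(-307, 8380)), Pow(Add(Mul(306, Pow(-18947, -1)), 15592), Rational(1, 2))) = Add(Rational(566517, 33520), Pow(Add(Mul(306, Rational(-1, 18947)), 15592), Rational(1, 2))) = Add(Rational(566517, 33520), Pow(Add(Rational(-306, 18947), 15592), Rational(1, 2))) = Add(Rational(566517, 33520), Pow(Rational(295421318, 18947), Rational(1, 2))) = Add(Rational(566517, 33520), Mul(Rational(1, 18947), Pow(5597347712146, Rational(1, 2))))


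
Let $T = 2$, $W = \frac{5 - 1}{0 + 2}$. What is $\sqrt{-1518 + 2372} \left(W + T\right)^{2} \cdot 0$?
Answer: $0$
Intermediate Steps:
$W = 2$ ($W = \frac{4}{2} = 4 \cdot \frac{1}{2} = 2$)
$\sqrt{-1518 + 2372} \left(W + T\right)^{2} \cdot 0 = \sqrt{-1518 + 2372} \left(2 + 2\right)^{2} \cdot 0 = \sqrt{854} \cdot 4^{2} \cdot 0 = \sqrt{854} \cdot 16 \cdot 0 = \sqrt{854} \cdot 0 = 0$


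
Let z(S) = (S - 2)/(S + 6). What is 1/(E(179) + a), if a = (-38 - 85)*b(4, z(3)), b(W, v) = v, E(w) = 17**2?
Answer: 3/826 ≈ 0.0036320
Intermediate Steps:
z(S) = (-2 + S)/(6 + S)
E(w) = 289
a = -41/3 (a = (-38 - 85)*((-2 + 3)/(6 + 3)) = -123/9 = -41/3 ≈ -13.667)
1/(E(179) + a) = 1/(289 - 41/3) = 1/(826/3) = 3/826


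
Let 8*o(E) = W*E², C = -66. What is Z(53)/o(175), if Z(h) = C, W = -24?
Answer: 22/30625 ≈ 0.00071837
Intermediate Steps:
Z(h) = -66
o(E) = -3*E² (o(E) = (-24*E²)/8 = -3*E²)
Z(53)/o(175) = -66/((-3*175²)) = -66/((-3*30625)) = -66/(-91875) = -66*(-1/91875) = 22/30625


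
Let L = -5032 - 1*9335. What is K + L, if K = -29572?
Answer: -43939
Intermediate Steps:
L = -14367 (L = -5032 - 9335 = -14367)
K + L = -29572 - 14367 = -43939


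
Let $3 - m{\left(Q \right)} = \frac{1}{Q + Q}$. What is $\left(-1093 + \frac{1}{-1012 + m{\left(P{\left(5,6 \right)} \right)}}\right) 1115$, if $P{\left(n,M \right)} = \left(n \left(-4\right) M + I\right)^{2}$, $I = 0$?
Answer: $- \frac{35414335074695}{29059201} \approx -1.2187 \cdot 10^{6}$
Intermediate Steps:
$P{\left(n,M \right)} = 16 M^{2} n^{2}$ ($P{\left(n,M \right)} = \left(n \left(-4\right) M + 0\right)^{2} = \left(- 4 n M + 0\right)^{2} = \left(- 4 M n + 0\right)^{2} = \left(- 4 M n\right)^{2} = 16 M^{2} n^{2}$)
$m{\left(Q \right)} = 3 - \frac{1}{2 Q}$ ($m{\left(Q \right)} = 3 - \frac{1}{Q + Q} = 3 - \frac{1}{2 Q}$)
$\left(-1093 + \frac{1}{-1012 + m{\left(P{\left(5,6 \right)} \right)}}\right) 1115 = \left(-1093 + \frac{1}{-1012 + \left(3 - \frac{1}{2 \cdot 16 \cdot 6^{2} \cdot 5^{2}}\right)}\right) 1115 = \left(-1093 + \frac{1}{-1012 + \left(3 - \frac{1}{2 \cdot 16 \cdot 36 \cdot 25}\right)}\right) 1115 = \left(-1093 + \frac{1}{-1012 + \left(3 - \frac{1}{2 \cdot 14400}\right)}\right) 1115 = \left(-1093 + \frac{1}{-1012 + \left(3 - \frac{1}{28800}\right)}\right) 1115 = \left(-1093 + \frac{1}{-1012 + \frac{86399}{28800}}\right) 1115 = \left(-1093 + \frac{1}{- \frac{29059201}{28800}}\right) 1115 = \left(-1093 - \frac{28800}{29059201}\right) 1115 = \left(- \frac{31761735493}{29059201}\right) 1115 = - \frac{35414335074695}{29059201}$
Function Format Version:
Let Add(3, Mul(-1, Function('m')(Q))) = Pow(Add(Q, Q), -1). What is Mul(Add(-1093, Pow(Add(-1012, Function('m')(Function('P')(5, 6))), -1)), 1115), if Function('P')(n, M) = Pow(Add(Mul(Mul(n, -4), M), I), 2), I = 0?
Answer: Rational(-35414335074695, 29059201) ≈ -1.2187e+6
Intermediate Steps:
Function('P')(n, M) = Mul(16, Pow(M, 2), Pow(n, 2)) (Function('P')(n, M) = Pow(Add(Mul(Mul(n, -4), M), 0), 2) = Pow(Add(Mul(Mul(-4, n), M), 0), 2) = Pow(Add(Mul(-4, M, n), 0), 2) = Pow(Mul(-4, M, n), 2) = Mul(16, Pow(M, 2), Pow(n, 2)))
Function('m')(Q) = Add(3, Mul(Rational(-1, 2), Pow(Q, -1))) (Function('m')(Q) = Add(3, Mul(-1, Pow(Add(Q, Q), -1))) = Add(3, Mul(-1, Pow(Mul(2, Q), -1))) = Add(3, Mul(-1, Mul(Rational(1, 2), Pow(Q, -1)))) = Add(3, Mul(Rational(-1, 2), Pow(Q, -1))))
Mul(Add(-1093, Pow(Add(-1012, Function('m')(Function('P')(5, 6))), -1)), 1115) = Mul(Add(-1093, Pow(Add(-1012, Add(3, Mul(Rational(-1, 2), Pow(Mul(16, Pow(6, 2), Pow(5, 2)), -1)))), -1)), 1115) = Mul(Add(-1093, Pow(Add(-1012, Add(3, Mul(Rational(-1, 2), Pow(Mul(16, 36, 25), -1)))), -1)), 1115) = Mul(Add(-1093, Pow(Add(-1012, Add(3, Mul(Rational(-1, 2), Pow(14400, -1)))), -1)), 1115) = Mul(Add(-1093, Pow(Add(-1012, Add(3, Mul(Rational(-1, 2), Rational(1, 14400)))), -1)), 1115) = Mul(Add(-1093, Pow(Add(-1012, Add(3, Rational(-1, 28800))), -1)), 1115) = Mul(Add(-1093, Pow(Add(-1012, Rational(86399, 28800)), -1)), 1115) = Mul(Add(-1093, Pow(Rational(-29059201, 28800), -1)), 1115) = Mul(Add(-1093, Rational(-28800, 29059201)), 1115) = Mul(Rational(-31761735493, 29059201), 1115) = Rational(-35414335074695, 29059201)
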